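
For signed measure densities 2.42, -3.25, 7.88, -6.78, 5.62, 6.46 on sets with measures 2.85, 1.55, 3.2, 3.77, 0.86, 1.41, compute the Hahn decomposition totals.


Step 1: Compute signed measure on each set:
  Set 1: 2.42 * 2.85 = 6.897
  Set 2: -3.25 * 1.55 = -5.0375
  Set 3: 7.88 * 3.2 = 25.216
  Set 4: -6.78 * 3.77 = -25.5606
  Set 5: 5.62 * 0.86 = 4.8332
  Set 6: 6.46 * 1.41 = 9.1086
Step 2: Total signed measure = (6.897) + (-5.0375) + (25.216) + (-25.5606) + (4.8332) + (9.1086)
     = 15.4567
Step 3: Positive part mu+(X) = sum of positive contributions = 46.0548
Step 4: Negative part mu-(X) = |sum of negative contributions| = 30.5981


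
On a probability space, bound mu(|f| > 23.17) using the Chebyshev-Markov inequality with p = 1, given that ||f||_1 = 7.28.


Chebyshev/Markov inequality: mu(|f| > eps) <= (||f||_p / eps)^p
Step 1: ||f||_1 / eps = 7.28 / 23.17 = 0.314199
Step 2: Raise to power p = 1:
  (0.314199)^1 = 0.314199
Step 3: Therefore mu(|f| > 23.17) <= 0.314199


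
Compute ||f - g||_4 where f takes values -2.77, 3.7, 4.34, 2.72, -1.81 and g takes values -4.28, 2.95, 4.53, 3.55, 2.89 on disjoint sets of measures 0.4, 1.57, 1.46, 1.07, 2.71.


Step 1: Compute differences f_i - g_i:
  -2.77 - -4.28 = 1.51
  3.7 - 2.95 = 0.75
  4.34 - 4.53 = -0.19
  2.72 - 3.55 = -0.83
  -1.81 - 2.89 = -4.7
Step 2: Compute |diff|^4 * measure for each set:
  |1.51|^4 * 0.4 = 5.198856 * 0.4 = 2.079542
  |0.75|^4 * 1.57 = 0.316406 * 1.57 = 0.496758
  |-0.19|^4 * 1.46 = 0.001303 * 1.46 = 0.001903
  |-0.83|^4 * 1.07 = 0.474583 * 1.07 = 0.507804
  |-4.7|^4 * 2.71 = 487.9681 * 2.71 = 1322.393551
Step 3: Sum = 1325.479558
Step 4: ||f-g||_4 = (1325.479558)^(1/4) = 6.033833


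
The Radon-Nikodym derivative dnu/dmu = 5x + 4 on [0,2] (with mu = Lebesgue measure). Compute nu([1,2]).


nu(A) = integral_A (dnu/dmu) dmu = integral_1^2 (5x + 4) dx
Step 1: Antiderivative F(x) = (5/2)x^2 + 4x
Step 2: F(2) = (5/2)*2^2 + 4*2 = 10 + 8 = 18
Step 3: F(1) = (5/2)*1^2 + 4*1 = 2.5 + 4 = 6.5
Step 4: nu([1,2]) = F(2) - F(1) = 18 - 6.5 = 11.5


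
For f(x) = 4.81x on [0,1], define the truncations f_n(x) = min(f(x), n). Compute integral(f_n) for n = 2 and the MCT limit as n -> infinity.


f(x) = 4.81x on [0,1]; f_n(x) = min(4.81x, n). At n = 2:
Step 1: f(x) reaches 2 at x = 2/4.81 = 0.4158
Step 2: integral(f_2) = integral(4.81x, 0, 0.4158) + integral(2, 0.4158, 1)
       = 4.81*0.4158^2/2 + 2*(1 - 0.4158)
       = 0.4158 + 1.168399
       = 1.5842
Step 3: As n -> infinity, f_n increases to f, so by MCT integral(f_n) -> integral(f) = 4.81/2 = 2.405.
Convergence: integral(f_2) = 1.5842 -> 2.405 as n -> infinity


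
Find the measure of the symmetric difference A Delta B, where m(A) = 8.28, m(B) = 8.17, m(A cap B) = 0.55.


m(A Delta B) = m(A) + m(B) - 2*m(A n B)
= 8.28 + 8.17 - 2*0.55
= 8.28 + 8.17 - 1.1
= 15.35


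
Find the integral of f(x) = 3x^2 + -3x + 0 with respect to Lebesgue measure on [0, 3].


The Lebesgue integral of a Riemann-integrable function agrees with the Riemann integral.
Antiderivative F(x) = (3/3)x^3 + (-3/2)x^2 + 0x
F(3) = (3/3)*3^3 + (-3/2)*3^2 + 0*3
     = (3/3)*27 + (-3/2)*9 + 0*3
     = 27 + -13.5 + 0
     = 13.5
F(0) = 0.0
Integral = F(3) - F(0) = 13.5 - 0.0 = 13.5


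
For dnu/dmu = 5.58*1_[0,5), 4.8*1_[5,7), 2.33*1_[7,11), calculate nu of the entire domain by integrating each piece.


Integrate each piece of the Radon-Nikodym derivative:
Step 1: integral_0^5 5.58 dx = 5.58*(5-0) = 5.58*5 = 27.9
Step 2: integral_5^7 4.8 dx = 4.8*(7-5) = 4.8*2 = 9.6
Step 3: integral_7^11 2.33 dx = 2.33*(11-7) = 2.33*4 = 9.32
Total: 27.9 + 9.6 + 9.32 = 46.82


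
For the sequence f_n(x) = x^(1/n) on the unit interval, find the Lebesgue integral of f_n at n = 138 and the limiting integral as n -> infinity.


At n = 138: f_138(x) = x^(1/138).
Step 1: integral(x^(1/138), 0, 1) = [x^(1/138+1) / (1/138+1)] from 0 to 1
     = 1 / (1/138 + 1) = 1 / ((138+1)/138) = 138/(138+1)
     = 138/139 = 0.992806
Step 2: As n -> infinity, f_n(x) = x^(1/n) -> 1 for x in (0,1], and f_n is increasing in n.
By MCT, lim_n integral(f_n) = integral(lim_n f_n) = integral(1, 0, 1) = 1.
Step 3: Verify convergence: 138/139 = 0.992806 -> 1


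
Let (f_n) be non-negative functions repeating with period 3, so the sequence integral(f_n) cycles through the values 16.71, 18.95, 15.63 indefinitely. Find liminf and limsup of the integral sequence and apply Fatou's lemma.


The sequence (integral(f_n)) is periodic with period 3, repeating the values 16.71, 18.95, 15.63 indefinitely.
Step 1: For a periodic sequence, every tail (a_m, a_(m+1), ...) contains all 3 period values infinitely often.
Step 2: Hence inf of every tail = min of the period values = min(16.71, 18.95, 15.63) = 15.63.
        liminf_n integral(f_n) = sup over m of (inf of tail from m) = 15.63.
Step 3: Similarly sup of every tail = max of the period values = 18.95.
        limsup_n integral(f_n) = 18.95.
Step 4: Fatou's lemma: integral(liminf_n f_n) <= liminf_n integral(f_n) = 15.63.
        So the integral of the pointwise liminf is at most 15.63.


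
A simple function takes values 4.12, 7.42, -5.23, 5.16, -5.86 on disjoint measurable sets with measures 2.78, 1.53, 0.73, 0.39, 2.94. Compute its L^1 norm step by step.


Step 1: Compute |f_i|^1 for each value:
  |4.12|^1 = 4.12
  |7.42|^1 = 7.42
  |-5.23|^1 = 5.23
  |5.16|^1 = 5.16
  |-5.86|^1 = 5.86
Step 2: Multiply by measures and sum:
  4.12 * 2.78 = 11.4536
  7.42 * 1.53 = 11.3526
  5.23 * 0.73 = 3.8179
  5.16 * 0.39 = 2.0124
  5.86 * 2.94 = 17.2284
Sum = 11.4536 + 11.3526 + 3.8179 + 2.0124 + 17.2284 = 45.8649
Step 3: Take the p-th root:
||f||_1 = (45.8649)^(1/1) = 45.8649


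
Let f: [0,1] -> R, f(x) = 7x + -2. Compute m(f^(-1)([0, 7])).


f^(-1)([0, 7]) = {x : 0 <= 7x + -2 <= 7}
Solving: (0 - -2)/7 <= x <= (7 - -2)/7
= [0.285714, 1.285714]
Intersecting with [0,1]: [0.285714, 1]
Measure = 1 - 0.285714 = 0.714286


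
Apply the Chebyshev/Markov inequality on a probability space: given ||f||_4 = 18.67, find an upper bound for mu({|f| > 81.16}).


Chebyshev/Markov inequality: mu(|f| > eps) <= (||f||_p / eps)^p
Step 1: ||f||_4 / eps = 18.67 / 81.16 = 0.230039
Step 2: Raise to power p = 4:
  (0.230039)^4 = 0.0028
Step 3: Therefore mu(|f| > 81.16) <= 0.0028


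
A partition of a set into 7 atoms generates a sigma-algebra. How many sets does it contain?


Each element of the sigma-algebra is a union of some subset of the 7 atoms.
The number of such subsets is 2^7 = 128.


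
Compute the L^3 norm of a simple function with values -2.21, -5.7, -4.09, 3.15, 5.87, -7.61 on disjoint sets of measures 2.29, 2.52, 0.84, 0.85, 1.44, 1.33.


Step 1: Compute |f_i|^3 for each value:
  |-2.21|^3 = 10.793861
  |-5.7|^3 = 185.193
  |-4.09|^3 = 68.417929
  |3.15|^3 = 31.255875
  |5.87|^3 = 202.262003
  |-7.61|^3 = 440.711081
Step 2: Multiply by measures and sum:
  10.793861 * 2.29 = 24.717942
  185.193 * 2.52 = 466.68636
  68.417929 * 0.84 = 57.47106
  31.255875 * 0.85 = 26.567494
  202.262003 * 1.44 = 291.257284
  440.711081 * 1.33 = 586.145738
Sum = 24.717942 + 466.68636 + 57.47106 + 26.567494 + 291.257284 + 586.145738 = 1452.845878
Step 3: Take the p-th root:
||f||_3 = (1452.845878)^(1/3) = 11.325912


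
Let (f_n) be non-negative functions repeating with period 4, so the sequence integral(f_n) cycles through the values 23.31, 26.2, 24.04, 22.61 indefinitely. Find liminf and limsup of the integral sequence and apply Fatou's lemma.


The sequence (integral(f_n)) is periodic with period 4, repeating the values 23.31, 26.2, 24.04, 22.61 indefinitely.
Step 1: For a periodic sequence, every tail (a_m, a_(m+1), ...) contains all 4 period values infinitely often.
Step 2: Hence inf of every tail = min of the period values = min(23.31, 26.2, 24.04, 22.61) = 22.61.
        liminf_n integral(f_n) = sup over m of (inf of tail from m) = 22.61.
Step 3: Similarly sup of every tail = max of the period values = 26.2.
        limsup_n integral(f_n) = 26.2.
Step 4: Fatou's lemma: integral(liminf_n f_n) <= liminf_n integral(f_n) = 22.61.
        So the integral of the pointwise liminf is at most 22.61.


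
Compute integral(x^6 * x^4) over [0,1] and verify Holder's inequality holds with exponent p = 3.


Step 1: Exact integral of f*g = integral(x^10, 0, 1) = 1/11
     = 0.090909
Step 2: Holder bound with p=3, q=1.5:
  ||f||_p = (integral x^18 dx)^(1/3) = (1/19)^(1/3) = 0.374756
  ||g||_q = (integral x^6 dx)^(1/1.5) = (1/7)^(1/1.5) = 0.273276
Step 3: Holder bound = ||f||_p * ||g||_q = 0.374756 * 0.273276 = 0.102412
Verification: 0.090909 <= 0.102412 (Holder holds)


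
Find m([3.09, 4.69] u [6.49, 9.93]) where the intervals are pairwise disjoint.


For pairwise disjoint intervals, m(union) = sum of lengths.
= (4.69 - 3.09) + (9.93 - 6.49)
= 1.6 + 3.44
= 5.04


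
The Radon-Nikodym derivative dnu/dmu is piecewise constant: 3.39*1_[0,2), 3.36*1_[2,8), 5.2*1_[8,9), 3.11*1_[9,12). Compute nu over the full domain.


Integrate each piece of the Radon-Nikodym derivative:
Step 1: integral_0^2 3.39 dx = 3.39*(2-0) = 3.39*2 = 6.78
Step 2: integral_2^8 3.36 dx = 3.36*(8-2) = 3.36*6 = 20.16
Step 3: integral_8^9 5.2 dx = 5.2*(9-8) = 5.2*1 = 5.2
Step 4: integral_9^12 3.11 dx = 3.11*(12-9) = 3.11*3 = 9.33
Total: 6.78 + 20.16 + 5.2 + 9.33 = 41.47


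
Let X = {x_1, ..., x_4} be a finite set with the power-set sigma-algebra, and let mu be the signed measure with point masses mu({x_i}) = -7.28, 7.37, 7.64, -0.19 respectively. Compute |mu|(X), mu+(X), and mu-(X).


Step 1: Every measurable set is a union of atoms (the cells / points), so a Hahn decomposition is
  obtained by grouping atoms by sign: P = union of atoms with mu > 0, N = union of the remaining atoms.
  Atoms in P (indices): 2, 3;  atoms in N (indices): 1, 4
  Positive values: 7.37, 7.64
  Negative values: -7.28, -0.19
Step 2: mu+(X) = mu(P) = sum of positive atom values = 15.01
Step 3: mu-(X) = -mu(N) = sum of |negative atom values| = 7.47
Step 4: |mu|(X) = mu+(X) + mu-(X) = 15.01 + 7.47 = 22.48


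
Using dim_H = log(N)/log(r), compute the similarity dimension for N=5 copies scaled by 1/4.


For a self-similar set with N copies scaled by 1/r:
dim_H = log(N)/log(r) = log(5)/log(4)
= 1.609438/1.386294
= 1.160964


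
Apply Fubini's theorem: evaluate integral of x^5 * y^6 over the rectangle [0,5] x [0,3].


By Fubini's theorem, the double integral factors as a product of single integrals:
Step 1: integral_0^5 x^5 dx = [x^6/6] from 0 to 5
     = 5^6/6 = 2604.166667
Step 2: integral_0^3 y^6 dy = [y^7/7] from 0 to 3
     = 3^7/7 = 312.428571
Step 3: Double integral = 2604.166667 * 312.428571 = 813616.071429


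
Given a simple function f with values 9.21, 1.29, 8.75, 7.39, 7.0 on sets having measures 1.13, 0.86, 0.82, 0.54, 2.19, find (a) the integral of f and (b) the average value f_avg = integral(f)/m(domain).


Step 1: Integral = sum(value_i * measure_i)
= 9.21*1.13 + 1.29*0.86 + 8.75*0.82 + 7.39*0.54 + 7.0*2.19
= 10.4073 + 1.1094 + 7.175 + 3.9906 + 15.33
= 38.0123
Step 2: Total measure of domain = 1.13 + 0.86 + 0.82 + 0.54 + 2.19 = 5.54
Step 3: Average value = 38.0123 / 5.54 = 6.861426


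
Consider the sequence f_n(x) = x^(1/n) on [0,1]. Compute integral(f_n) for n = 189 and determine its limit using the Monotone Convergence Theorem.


At n = 189: f_189(x) = x^(1/189).
Step 1: integral(x^(1/189), 0, 1) = [x^(1/189+1) / (1/189+1)] from 0 to 1
     = 1 / (1/189 + 1) = 1 / ((189+1)/189) = 189/(189+1)
     = 189/190 = 0.994737
Step 2: As n -> infinity, f_n(x) = x^(1/n) -> 1 for x in (0,1], and f_n is increasing in n.
By MCT, lim_n integral(f_n) = integral(lim_n f_n) = integral(1, 0, 1) = 1.
Step 3: Verify convergence: 189/190 = 0.994737 -> 1


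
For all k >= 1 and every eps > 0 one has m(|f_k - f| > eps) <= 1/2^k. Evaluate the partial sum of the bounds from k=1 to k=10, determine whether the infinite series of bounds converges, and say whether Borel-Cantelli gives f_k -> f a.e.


Step 1: List the terms 1/2^k for k = 1 to 10:
  k=1: 0.5
  k=2: 0.25
  k=3: 0.125
  k=4: 0.0625
  k=5: 0.03125
  k=6: 0.015625
  k=7: 0.007812
  k=8: 0.003906
  k=9: 0.001953
  k=10: 9.765625e-04
Step 2: Partial sum = 0.5 + 0.25 + 0.125 + 0.0625 + 0.03125 + 0.015625 + 0.007812 + 0.003906 + 0.001953 + 9.765625e-04
     = 0.999023
Step 3: The full series sum_(k>=1) 1/2^k converges (geometric series with ratio 1/2 < 1; a constant multiple of a convergent series converges).
Step 4: Fix eps > 0. Since sum_k m(|f_k - f| > eps) < infinity, the Borel-Cantelli lemma gives
        m(limsup_k {|f_k - f| > eps}) = 0, i.e. for a.e. x, |f_k(x) - f(x)| <= eps for all large k.
        Applying this with eps = 1/j for j = 1, 2, ... and intersecting the countably many full-measure sets,
        for a.e. x we get limsup_k |f_k(x) - f(x)| <= 1/j for every j, hence f_k -> f almost everywhere.
Conclusion: series converges; Borel-Cantelli yields f_k -> f a.e.


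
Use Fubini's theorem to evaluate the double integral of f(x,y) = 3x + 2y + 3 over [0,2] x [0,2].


By Fubini, integrate in x first, then y.
Step 1: Fix y, integrate over x in [0,2]:
  integral(3x + 2y + 3, x=0..2)
  = 3*(2^2 - 0^2)/2 + (2y + 3)*(2 - 0)
  = 6 + (2y + 3)*2
  = 6 + 4y + 6
  = 12 + 4y
Step 2: Integrate over y in [0,2]:
  integral(12 + 4y, y=0..2)
  = 12*2 + 4*(2^2 - 0^2)/2
  = 24 + 8
  = 32


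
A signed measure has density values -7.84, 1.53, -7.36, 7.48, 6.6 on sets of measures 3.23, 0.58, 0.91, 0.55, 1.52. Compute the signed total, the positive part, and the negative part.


Step 1: Compute signed measure on each set:
  Set 1: -7.84 * 3.23 = -25.3232
  Set 2: 1.53 * 0.58 = 0.8874
  Set 3: -7.36 * 0.91 = -6.6976
  Set 4: 7.48 * 0.55 = 4.114
  Set 5: 6.6 * 1.52 = 10.032
Step 2: Total signed measure = (-25.3232) + (0.8874) + (-6.6976) + (4.114) + (10.032)
     = -16.9874
Step 3: Positive part mu+(X) = sum of positive contributions = 15.0334
Step 4: Negative part mu-(X) = |sum of negative contributions| = 32.0208


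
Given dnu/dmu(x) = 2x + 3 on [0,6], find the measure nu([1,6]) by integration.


nu(A) = integral_A (dnu/dmu) dmu = integral_1^6 (2x + 3) dx
Step 1: Antiderivative F(x) = (2/2)x^2 + 3x
Step 2: F(6) = (2/2)*6^2 + 3*6 = 36 + 18 = 54
Step 3: F(1) = (2/2)*1^2 + 3*1 = 1 + 3 = 4
Step 4: nu([1,6]) = F(6) - F(1) = 54 - 4 = 50


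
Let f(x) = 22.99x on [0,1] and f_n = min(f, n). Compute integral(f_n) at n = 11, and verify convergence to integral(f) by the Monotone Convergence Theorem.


f(x) = 22.99x on [0,1]; f_n(x) = min(22.99x, n). At n = 11:
Step 1: f(x) reaches 11 at x = 11/22.99 = 0.478469
Step 2: integral(f_11) = integral(22.99x, 0, 0.478469) + integral(11, 0.478469, 1)
       = 22.99*0.478469^2/2 + 11*(1 - 0.478469)
       = 2.631579 + 5.736842
       = 8.368421
Step 3: As n -> infinity, f_n increases to f, so by MCT integral(f_n) -> integral(f) = 22.99/2 = 11.495.
Convergence: integral(f_11) = 8.368421 -> 11.495 as n -> infinity


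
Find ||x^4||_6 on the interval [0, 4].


Step 1: ||f||_6 = (integral_0^4 |x^4|^6 dx)^(1/6)
     = (integral_0^4 x^24 dx)^(1/6)
Step 2: integral_0^4 x^24 dx = [x^25/(25)] from 0 to 4 = 4^25/25
     = 1125899906842624/25 = 4.503600e+13
Step 3: ||f||_6 = (4.503600e+13)^(1/6) = 188.622413


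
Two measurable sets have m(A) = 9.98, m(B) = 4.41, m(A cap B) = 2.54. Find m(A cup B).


By inclusion-exclusion: m(A u B) = m(A) + m(B) - m(A n B)
= 9.98 + 4.41 - 2.54
= 11.85


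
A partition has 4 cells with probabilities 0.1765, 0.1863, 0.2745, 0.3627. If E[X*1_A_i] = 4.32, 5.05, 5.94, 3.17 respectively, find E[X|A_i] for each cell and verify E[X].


For each cell A_i: E[X|A_i] = E[X*1_A_i] / P(A_i)
Step 1: E[X|A_1] = 4.32 / 0.1765 = 24.475921
Step 2: E[X|A_2] = 5.05 / 0.1863 = 27.106817
Step 3: E[X|A_3] = 5.94 / 0.2745 = 21.639344
Step 4: E[X|A_4] = 3.17 / 0.3627 = 8.740006
Verification: E[X] = sum E[X*1_A_i] = 4.32 + 5.05 + 5.94 + 3.17 = 18.48


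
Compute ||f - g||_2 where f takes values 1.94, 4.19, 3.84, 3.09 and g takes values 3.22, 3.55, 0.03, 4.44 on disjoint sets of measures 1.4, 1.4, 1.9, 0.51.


Step 1: Compute differences f_i - g_i:
  1.94 - 3.22 = -1.28
  4.19 - 3.55 = 0.64
  3.84 - 0.03 = 3.81
  3.09 - 4.44 = -1.35
Step 2: Compute |diff|^2 * measure for each set:
  |-1.28|^2 * 1.4 = 1.6384 * 1.4 = 2.29376
  |0.64|^2 * 1.4 = 0.4096 * 1.4 = 0.57344
  |3.81|^2 * 1.9 = 14.5161 * 1.9 = 27.58059
  |-1.35|^2 * 0.51 = 1.8225 * 0.51 = 0.929475
Step 3: Sum = 31.377265
Step 4: ||f-g||_2 = (31.377265)^(1/2) = 5.601541


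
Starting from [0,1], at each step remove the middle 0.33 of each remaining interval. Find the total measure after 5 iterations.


Step 1: At each step, fraction remaining = 1 - 0.33 = 0.67
Step 2: After 5 steps, measure = (0.67)^5
Step 3: Computing the power step by step:
  After step 1: 0.67
  After step 2: 0.4489
  After step 3: 0.300763
  After step 4: 0.201511
  After step 5: 0.135013
Result = 0.135013


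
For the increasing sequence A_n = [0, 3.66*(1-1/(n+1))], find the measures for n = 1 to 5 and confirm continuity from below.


By continuity of measure from below: if A_n increases to A, then m(A_n) -> m(A).
Here A = [0, 3.66], so m(A) = 3.66
Step 1: a_1 = 3.66*(1 - 1/2) = 1.83, m(A_1) = 1.83
Step 2: a_2 = 3.66*(1 - 1/3) = 2.44, m(A_2) = 2.44
Step 3: a_3 = 3.66*(1 - 1/4) = 2.745, m(A_3) = 2.745
Step 4: a_4 = 3.66*(1 - 1/5) = 2.928, m(A_4) = 2.928
Step 5: a_5 = 3.66*(1 - 1/6) = 3.05, m(A_5) = 3.05
Limit: m(A_n) -> m([0,3.66]) = 3.66


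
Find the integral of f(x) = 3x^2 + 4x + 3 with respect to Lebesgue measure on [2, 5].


The Lebesgue integral of a Riemann-integrable function agrees with the Riemann integral.
Antiderivative F(x) = (3/3)x^3 + (4/2)x^2 + 3x
F(5) = (3/3)*5^3 + (4/2)*5^2 + 3*5
     = (3/3)*125 + (4/2)*25 + 3*5
     = 125 + 50 + 15
     = 190
F(2) = 22
Integral = F(5) - F(2) = 190 - 22 = 168


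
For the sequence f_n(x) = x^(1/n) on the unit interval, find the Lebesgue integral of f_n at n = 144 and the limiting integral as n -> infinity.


At n = 144: f_144(x) = x^(1/144).
Step 1: integral(x^(1/144), 0, 1) = [x^(1/144+1) / (1/144+1)] from 0 to 1
     = 1 / (1/144 + 1) = 1 / ((144+1)/144) = 144/(144+1)
     = 144/145 = 0.993103
Step 2: As n -> infinity, f_n(x) = x^(1/n) -> 1 for x in (0,1], and f_n is increasing in n.
By MCT, lim_n integral(f_n) = integral(lim_n f_n) = integral(1, 0, 1) = 1.
Step 3: Verify convergence: 144/145 = 0.993103 -> 1


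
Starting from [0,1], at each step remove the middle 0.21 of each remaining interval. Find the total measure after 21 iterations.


Step 1: At each step, fraction remaining = 1 - 0.21 = 0.79
Step 2: After 21 steps, measure = (0.79)^21
Result = 0.007082


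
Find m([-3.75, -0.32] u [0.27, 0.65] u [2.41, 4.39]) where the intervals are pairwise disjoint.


For pairwise disjoint intervals, m(union) = sum of lengths.
= (-0.32 - -3.75) + (0.65 - 0.27) + (4.39 - 2.41)
= 3.43 + 0.38 + 1.98
= 5.79


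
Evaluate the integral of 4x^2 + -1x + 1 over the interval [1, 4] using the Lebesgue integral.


The Lebesgue integral of a Riemann-integrable function agrees with the Riemann integral.
Antiderivative F(x) = (4/3)x^3 + (-1/2)x^2 + 1x
F(4) = (4/3)*4^3 + (-1/2)*4^2 + 1*4
     = (4/3)*64 + (-1/2)*16 + 1*4
     = 85.333333 + -8 + 4
     = 81.333333
F(1) = 1.833333
Integral = F(4) - F(1) = 81.333333 - 1.833333 = 79.5


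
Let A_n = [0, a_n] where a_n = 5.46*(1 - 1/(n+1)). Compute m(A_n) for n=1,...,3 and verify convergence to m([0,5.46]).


By continuity of measure from below: if A_n increases to A, then m(A_n) -> m(A).
Here A = [0, 5.46], so m(A) = 5.46
Step 1: a_1 = 5.46*(1 - 1/2) = 2.73, m(A_1) = 2.73
Step 2: a_2 = 5.46*(1 - 1/3) = 3.64, m(A_2) = 3.64
Step 3: a_3 = 5.46*(1 - 1/4) = 4.095, m(A_3) = 4.095
Limit: m(A_n) -> m([0,5.46]) = 5.46


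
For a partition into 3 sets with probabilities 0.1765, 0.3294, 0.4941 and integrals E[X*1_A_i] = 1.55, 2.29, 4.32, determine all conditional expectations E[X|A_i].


For each cell A_i: E[X|A_i] = E[X*1_A_i] / P(A_i)
Step 1: E[X|A_1] = 1.55 / 0.1765 = 8.78187
Step 2: E[X|A_2] = 2.29 / 0.3294 = 6.952034
Step 3: E[X|A_3] = 4.32 / 0.4941 = 8.743169
Verification: E[X] = sum E[X*1_A_i] = 1.55 + 2.29 + 4.32 = 8.16


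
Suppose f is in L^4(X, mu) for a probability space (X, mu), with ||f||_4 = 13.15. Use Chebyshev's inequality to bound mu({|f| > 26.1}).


Chebyshev/Markov inequality: mu(|f| > eps) <= (||f||_p / eps)^p
Step 1: ||f||_4 / eps = 13.15 / 26.1 = 0.503831
Step 2: Raise to power p = 4:
  (0.503831)^4 = 0.064438
Step 3: Therefore mu(|f| > 26.1) <= 0.064438


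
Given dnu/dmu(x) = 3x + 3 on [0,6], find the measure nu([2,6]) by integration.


nu(A) = integral_A (dnu/dmu) dmu = integral_2^6 (3x + 3) dx
Step 1: Antiderivative F(x) = (3/2)x^2 + 3x
Step 2: F(6) = (3/2)*6^2 + 3*6 = 54 + 18 = 72
Step 3: F(2) = (3/2)*2^2 + 3*2 = 6 + 6 = 12
Step 4: nu([2,6]) = F(6) - F(2) = 72 - 12 = 60


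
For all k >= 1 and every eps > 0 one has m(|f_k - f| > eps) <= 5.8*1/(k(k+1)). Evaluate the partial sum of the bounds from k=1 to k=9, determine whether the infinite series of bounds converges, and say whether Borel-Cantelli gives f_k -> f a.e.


Step 1: List the terms 5.8*1/(k(k+1)) for k = 1 to 9:
  k=1: 2.9
  k=2: 0.966667
  k=3: 0.483333
  k=4: 0.29
  k=5: 0.193333
  k=6: 0.138095
  k=7: 0.103571
  k=8: 0.080556
  k=9: 0.064444
Step 2: Partial sum = 2.9 + 0.966667 + 0.483333 + 0.29 + 0.193333 + 0.138095 + 0.103571 + 0.080556 + 0.064444
     = 5.22
Step 3: The full series sum_(k>=1) 5.8*1/(k(k+1)) converges (telescoping series sum 1/(k(k+1)) = 1; a constant multiple of a convergent series converges).
Step 4: Fix eps > 0. Since sum_k m(|f_k - f| > eps) < infinity, the Borel-Cantelli lemma gives
        m(limsup_k {|f_k - f| > eps}) = 0, i.e. for a.e. x, |f_k(x) - f(x)| <= eps for all large k.
        Applying this with eps = 1/j for j = 1, 2, ... and intersecting the countably many full-measure sets,
        for a.e. x we get limsup_k |f_k(x) - f(x)| <= 1/j for every j, hence f_k -> f almost everywhere.
Conclusion: series converges; Borel-Cantelli yields f_k -> f a.e.


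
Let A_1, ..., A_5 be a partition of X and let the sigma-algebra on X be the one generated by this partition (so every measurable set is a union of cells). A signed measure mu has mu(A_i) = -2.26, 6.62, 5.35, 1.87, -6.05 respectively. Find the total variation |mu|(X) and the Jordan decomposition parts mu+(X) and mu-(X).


Step 1: Every measurable set is a union of atoms (the cells / points), so a Hahn decomposition is
  obtained by grouping atoms by sign: P = union of atoms with mu > 0, N = union of the remaining atoms.
  Atoms in P (indices): 2, 3, 4;  atoms in N (indices): 1, 5
  Positive values: 6.62, 5.35, 1.87
  Negative values: -2.26, -6.05
Step 2: mu+(X) = mu(P) = sum of positive atom values = 13.84
Step 3: mu-(X) = -mu(N) = sum of |negative atom values| = 8.31
Step 4: |mu|(X) = mu+(X) + mu-(X) = 13.84 + 8.31 = 22.15


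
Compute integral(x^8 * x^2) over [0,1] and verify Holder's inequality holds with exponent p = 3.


Step 1: Exact integral of f*g = integral(x^10, 0, 1) = 1/11
     = 0.090909
Step 2: Holder bound with p=3, q=1.5:
  ||f||_p = (integral x^24 dx)^(1/3) = (1/25)^(1/3) = 0.341995
  ||g||_q = (integral x^3 dx)^(1/1.5) = (1/4)^(1/1.5) = 0.39685
Step 3: Holder bound = ||f||_p * ||g||_q = 0.341995 * 0.39685 = 0.135721
Verification: 0.090909 <= 0.135721 (Holder holds)


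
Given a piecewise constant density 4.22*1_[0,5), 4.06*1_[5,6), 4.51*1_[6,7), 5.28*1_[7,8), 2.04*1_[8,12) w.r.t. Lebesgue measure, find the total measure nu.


Integrate each piece of the Radon-Nikodym derivative:
Step 1: integral_0^5 4.22 dx = 4.22*(5-0) = 4.22*5 = 21.1
Step 2: integral_5^6 4.06 dx = 4.06*(6-5) = 4.06*1 = 4.06
Step 3: integral_6^7 4.51 dx = 4.51*(7-6) = 4.51*1 = 4.51
Step 4: integral_7^8 5.28 dx = 5.28*(8-7) = 5.28*1 = 5.28
Step 5: integral_8^12 2.04 dx = 2.04*(12-8) = 2.04*4 = 8.16
Total: 21.1 + 4.06 + 4.51 + 5.28 + 8.16 = 43.11


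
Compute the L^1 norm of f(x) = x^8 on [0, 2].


Step 1: ||f||_1 = (integral_0^2 |x^8|^1 dx)^(1/1)
     = (integral_0^2 x^8 dx)^(1/1)
Step 2: integral_0^2 x^8 dx = [x^9/(9)] from 0 to 2 = 2^9/9
     = 512/9 = 56.888889
Step 3: ||f||_1 = (56.888889)^(1/1) = 56.888889


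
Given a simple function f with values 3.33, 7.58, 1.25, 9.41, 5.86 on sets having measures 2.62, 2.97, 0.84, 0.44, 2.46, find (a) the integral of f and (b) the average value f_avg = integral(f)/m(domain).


Step 1: Integral = sum(value_i * measure_i)
= 3.33*2.62 + 7.58*2.97 + 1.25*0.84 + 9.41*0.44 + 5.86*2.46
= 8.7246 + 22.5126 + 1.05 + 4.1404 + 14.4156
= 50.8432
Step 2: Total measure of domain = 2.62 + 2.97 + 0.84 + 0.44 + 2.46 = 9.33
Step 3: Average value = 50.8432 / 9.33 = 5.449432


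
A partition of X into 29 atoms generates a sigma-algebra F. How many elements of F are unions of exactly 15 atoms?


Each element of F is a union of some subset of the 29 atoms.
Elements that are unions of exactly 15 atoms correspond to 15-element subsets of the 29 atoms.
Count = C(29, 15) = 29! / (15! * 14!) = 77558760.


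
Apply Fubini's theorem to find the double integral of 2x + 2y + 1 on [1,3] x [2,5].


By Fubini, integrate in x first, then y.
Step 1: Fix y, integrate over x in [1,3]:
  integral(2x + 2y + 1, x=1..3)
  = 2*(3^2 - 1^2)/2 + (2y + 1)*(3 - 1)
  = 8 + (2y + 1)*2
  = 8 + 4y + 2
  = 10 + 4y
Step 2: Integrate over y in [2,5]:
  integral(10 + 4y, y=2..5)
  = 10*3 + 4*(5^2 - 2^2)/2
  = 30 + 42
  = 72


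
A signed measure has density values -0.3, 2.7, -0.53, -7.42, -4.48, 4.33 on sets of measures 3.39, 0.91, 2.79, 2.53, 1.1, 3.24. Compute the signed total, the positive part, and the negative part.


Step 1: Compute signed measure on each set:
  Set 1: -0.3 * 3.39 = -1.017
  Set 2: 2.7 * 0.91 = 2.457
  Set 3: -0.53 * 2.79 = -1.4787
  Set 4: -7.42 * 2.53 = -18.7726
  Set 5: -4.48 * 1.1 = -4.928
  Set 6: 4.33 * 3.24 = 14.0292
Step 2: Total signed measure = (-1.017) + (2.457) + (-1.4787) + (-18.7726) + (-4.928) + (14.0292)
     = -9.7101
Step 3: Positive part mu+(X) = sum of positive contributions = 16.4862
Step 4: Negative part mu-(X) = |sum of negative contributions| = 26.1963


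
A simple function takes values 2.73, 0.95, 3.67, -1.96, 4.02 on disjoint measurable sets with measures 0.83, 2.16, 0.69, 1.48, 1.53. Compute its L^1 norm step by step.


Step 1: Compute |f_i|^1 for each value:
  |2.73|^1 = 2.73
  |0.95|^1 = 0.95
  |3.67|^1 = 3.67
  |-1.96|^1 = 1.96
  |4.02|^1 = 4.02
Step 2: Multiply by measures and sum:
  2.73 * 0.83 = 2.2659
  0.95 * 2.16 = 2.052
  3.67 * 0.69 = 2.5323
  1.96 * 1.48 = 2.9008
  4.02 * 1.53 = 6.1506
Sum = 2.2659 + 2.052 + 2.5323 + 2.9008 + 6.1506 = 15.9016
Step 3: Take the p-th root:
||f||_1 = (15.9016)^(1/1) = 15.9016


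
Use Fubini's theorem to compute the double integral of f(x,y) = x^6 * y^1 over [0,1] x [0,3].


By Fubini's theorem, the double integral factors as a product of single integrals:
Step 1: integral_0^1 x^6 dx = [x^7/7] from 0 to 1
     = 1^7/7 = 0.142857
Step 2: integral_0^3 y^1 dy = [y^2/2] from 0 to 3
     = 3^2/2 = 4.5
Step 3: Double integral = 0.142857 * 4.5 = 0.642857


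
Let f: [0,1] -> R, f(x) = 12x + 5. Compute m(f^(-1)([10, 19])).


f^(-1)([10, 19]) = {x : 10 <= 12x + 5 <= 19}
Solving: (10 - 5)/12 <= x <= (19 - 5)/12
= [0.416667, 1.166667]
Intersecting with [0,1]: [0.416667, 1]
Measure = 1 - 0.416667 = 0.583333


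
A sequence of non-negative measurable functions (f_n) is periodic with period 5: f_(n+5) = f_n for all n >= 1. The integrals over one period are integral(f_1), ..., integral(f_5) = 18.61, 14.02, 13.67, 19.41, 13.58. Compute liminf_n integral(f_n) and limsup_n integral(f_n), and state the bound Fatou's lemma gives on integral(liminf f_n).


The sequence (integral(f_n)) is periodic with period 5, repeating the values 18.61, 14.02, 13.67, 19.41, 13.58 indefinitely.
Step 1: For a periodic sequence, every tail (a_m, a_(m+1), ...) contains all 5 period values infinitely often.
Step 2: Hence inf of every tail = min of the period values = min(18.61, 14.02, 13.67, 19.41, 13.58) = 13.58.
        liminf_n integral(f_n) = sup over m of (inf of tail from m) = 13.58.
Step 3: Similarly sup of every tail = max of the period values = 19.41.
        limsup_n integral(f_n) = 19.41.
Step 4: Fatou's lemma: integral(liminf_n f_n) <= liminf_n integral(f_n) = 13.58.
        So the integral of the pointwise liminf is at most 13.58.


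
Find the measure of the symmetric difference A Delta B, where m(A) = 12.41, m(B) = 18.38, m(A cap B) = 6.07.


m(A Delta B) = m(A) + m(B) - 2*m(A n B)
= 12.41 + 18.38 - 2*6.07
= 12.41 + 18.38 - 12.14
= 18.65


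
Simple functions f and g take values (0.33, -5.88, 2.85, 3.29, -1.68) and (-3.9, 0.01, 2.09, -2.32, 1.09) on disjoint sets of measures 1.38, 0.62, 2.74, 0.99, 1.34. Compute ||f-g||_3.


Step 1: Compute differences f_i - g_i:
  0.33 - -3.9 = 4.23
  -5.88 - 0.01 = -5.89
  2.85 - 2.09 = 0.76
  3.29 - -2.32 = 5.61
  -1.68 - 1.09 = -2.77
Step 2: Compute |diff|^3 * measure for each set:
  |4.23|^3 * 1.38 = 75.686967 * 1.38 = 104.448014
  |-5.89|^3 * 0.62 = 204.336469 * 0.62 = 126.688611
  |0.76|^3 * 2.74 = 0.438976 * 2.74 = 1.202794
  |5.61|^3 * 0.99 = 176.558481 * 0.99 = 174.792896
  |-2.77|^3 * 1.34 = 21.253933 * 1.34 = 28.48027
Step 3: Sum = 435.612586
Step 4: ||f-g||_3 = (435.612586)^(1/3) = 7.58054


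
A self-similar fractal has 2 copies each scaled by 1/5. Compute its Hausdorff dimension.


For a self-similar set with N copies scaled by 1/r:
dim_H = log(N)/log(r) = log(2)/log(5)
= 0.693147/1.609438
= 0.430677


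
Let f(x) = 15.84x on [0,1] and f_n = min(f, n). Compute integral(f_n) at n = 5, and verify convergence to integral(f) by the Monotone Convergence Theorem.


f(x) = 15.84x on [0,1]; f_n(x) = min(15.84x, n). At n = 5:
Step 1: f(x) reaches 5 at x = 5/15.84 = 0.315657
Step 2: integral(f_5) = integral(15.84x, 0, 0.315657) + integral(5, 0.315657, 1)
       = 15.84*0.315657^2/2 + 5*(1 - 0.315657)
       = 0.789141 + 3.421717
       = 4.210859
Step 3: As n -> infinity, f_n increases to f, so by MCT integral(f_n) -> integral(f) = 15.84/2 = 7.92.
Convergence: integral(f_5) = 4.210859 -> 7.92 as n -> infinity


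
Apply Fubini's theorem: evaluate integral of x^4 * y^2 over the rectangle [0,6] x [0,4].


By Fubini's theorem, the double integral factors as a product of single integrals:
Step 1: integral_0^6 x^4 dx = [x^5/5] from 0 to 6
     = 6^5/5 = 1555.2
Step 2: integral_0^4 y^2 dy = [y^3/3] from 0 to 4
     = 4^3/3 = 21.333333
Step 3: Double integral = 1555.2 * 21.333333 = 33177.6


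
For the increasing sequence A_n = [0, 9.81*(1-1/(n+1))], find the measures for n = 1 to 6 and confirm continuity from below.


By continuity of measure from below: if A_n increases to A, then m(A_n) -> m(A).
Here A = [0, 9.81], so m(A) = 9.81
Step 1: a_1 = 9.81*(1 - 1/2) = 4.905, m(A_1) = 4.905
Step 2: a_2 = 9.81*(1 - 1/3) = 6.54, m(A_2) = 6.54
Step 3: a_3 = 9.81*(1 - 1/4) = 7.3575, m(A_3) = 7.3575
Step 4: a_4 = 9.81*(1 - 1/5) = 7.848, m(A_4) = 7.848
Step 5: a_5 = 9.81*(1 - 1/6) = 8.175, m(A_5) = 8.175
Step 6: a_6 = 9.81*(1 - 1/7) = 8.4086, m(A_6) = 8.4086
Limit: m(A_n) -> m([0,9.81]) = 9.81


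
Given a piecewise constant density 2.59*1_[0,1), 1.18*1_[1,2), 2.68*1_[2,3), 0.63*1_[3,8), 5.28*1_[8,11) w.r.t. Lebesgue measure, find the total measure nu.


Integrate each piece of the Radon-Nikodym derivative:
Step 1: integral_0^1 2.59 dx = 2.59*(1-0) = 2.59*1 = 2.59
Step 2: integral_1^2 1.18 dx = 1.18*(2-1) = 1.18*1 = 1.18
Step 3: integral_2^3 2.68 dx = 2.68*(3-2) = 2.68*1 = 2.68
Step 4: integral_3^8 0.63 dx = 0.63*(8-3) = 0.63*5 = 3.15
Step 5: integral_8^11 5.28 dx = 5.28*(11-8) = 5.28*3 = 15.84
Total: 2.59 + 1.18 + 2.68 + 3.15 + 15.84 = 25.44


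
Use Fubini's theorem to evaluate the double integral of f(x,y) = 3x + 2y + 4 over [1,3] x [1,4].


By Fubini, integrate in x first, then y.
Step 1: Fix y, integrate over x in [1,3]:
  integral(3x + 2y + 4, x=1..3)
  = 3*(3^2 - 1^2)/2 + (2y + 4)*(3 - 1)
  = 12 + (2y + 4)*2
  = 12 + 4y + 8
  = 20 + 4y
Step 2: Integrate over y in [1,4]:
  integral(20 + 4y, y=1..4)
  = 20*3 + 4*(4^2 - 1^2)/2
  = 60 + 30
  = 90


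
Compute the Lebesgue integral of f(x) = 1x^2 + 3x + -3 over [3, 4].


The Lebesgue integral of a Riemann-integrable function agrees with the Riemann integral.
Antiderivative F(x) = (1/3)x^3 + (3/2)x^2 + -3x
F(4) = (1/3)*4^3 + (3/2)*4^2 + -3*4
     = (1/3)*64 + (3/2)*16 + -3*4
     = 21.333333 + 24 + -12
     = 33.333333
F(3) = 13.5
Integral = F(4) - F(3) = 33.333333 - 13.5 = 19.833333


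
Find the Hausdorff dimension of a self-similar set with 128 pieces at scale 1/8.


For a self-similar set with N copies scaled by 1/r:
dim_H = log(N)/log(r) = log(128)/log(8)
= 4.85203/2.079442
= 2.333333


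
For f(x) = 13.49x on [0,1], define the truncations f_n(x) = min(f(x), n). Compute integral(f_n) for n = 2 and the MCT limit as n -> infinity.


f(x) = 13.49x on [0,1]; f_n(x) = min(13.49x, n). At n = 2:
Step 1: f(x) reaches 2 at x = 2/13.49 = 0.148258
Step 2: integral(f_2) = integral(13.49x, 0, 0.148258) + integral(2, 0.148258, 1)
       = 13.49*0.148258^2/2 + 2*(1 - 0.148258)
       = 0.148258 + 1.703484
       = 1.851742
Step 3: As n -> infinity, f_n increases to f, so by MCT integral(f_n) -> integral(f) = 13.49/2 = 6.745.
Convergence: integral(f_2) = 1.851742 -> 6.745 as n -> infinity


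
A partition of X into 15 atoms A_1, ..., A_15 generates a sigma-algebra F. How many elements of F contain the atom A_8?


Each element of F is a union of some subset S of the 15 atoms.
The element contains A_8 iff A_8 is in S.
So we count subsets S of {A_1,...,A_15} with A_8 in S: choose freely among the other 14 atoms.
Count = 2^(15-1) = 2^14 = 16384.


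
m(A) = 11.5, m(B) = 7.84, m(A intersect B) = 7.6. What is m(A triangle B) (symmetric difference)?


m(A Delta B) = m(A) + m(B) - 2*m(A n B)
= 11.5 + 7.84 - 2*7.6
= 11.5 + 7.84 - 15.2
= 4.14


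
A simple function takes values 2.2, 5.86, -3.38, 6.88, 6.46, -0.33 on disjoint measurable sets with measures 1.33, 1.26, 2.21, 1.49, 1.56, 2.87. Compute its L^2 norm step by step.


Step 1: Compute |f_i|^2 for each value:
  |2.2|^2 = 4.84
  |5.86|^2 = 34.3396
  |-3.38|^2 = 11.4244
  |6.88|^2 = 47.3344
  |6.46|^2 = 41.7316
  |-0.33|^2 = 0.1089
Step 2: Multiply by measures and sum:
  4.84 * 1.33 = 6.4372
  34.3396 * 1.26 = 43.267896
  11.4244 * 2.21 = 25.247924
  47.3344 * 1.49 = 70.528256
  41.7316 * 1.56 = 65.101296
  0.1089 * 2.87 = 0.312543
Sum = 6.4372 + 43.267896 + 25.247924 + 70.528256 + 65.101296 + 0.312543 = 210.895115
Step 3: Take the p-th root:
||f||_2 = (210.895115)^(1/2) = 14.522228


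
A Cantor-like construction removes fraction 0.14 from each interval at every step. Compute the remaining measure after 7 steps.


Step 1: At each step, fraction remaining = 1 - 0.14 = 0.86
Step 2: After 7 steps, measure = (0.86)^7
Result = 0.347928


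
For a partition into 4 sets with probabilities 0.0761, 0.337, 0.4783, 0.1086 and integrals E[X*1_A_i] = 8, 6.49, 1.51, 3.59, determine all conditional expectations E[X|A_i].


For each cell A_i: E[X|A_i] = E[X*1_A_i] / P(A_i)
Step 1: E[X|A_1] = 8 / 0.0761 = 105.124836
Step 2: E[X|A_2] = 6.49 / 0.337 = 19.25816
Step 3: E[X|A_3] = 1.51 / 0.4783 = 3.157014
Step 4: E[X|A_4] = 3.59 / 0.1086 = 33.05709
Verification: E[X] = sum E[X*1_A_i] = 8 + 6.49 + 1.51 + 3.59 = 19.59


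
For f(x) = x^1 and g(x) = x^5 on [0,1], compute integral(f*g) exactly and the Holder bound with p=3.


Step 1: Exact integral of f*g = integral(x^6, 0, 1) = 1/7
     = 0.142857
Step 2: Holder bound with p=3, q=1.5:
  ||f||_p = (integral x^3 dx)^(1/3) = (1/4)^(1/3) = 0.629961
  ||g||_q = (integral x^7.5 dx)^(1/1.5) = (1/8.5)^(1/1.5) = 0.240097
Step 3: Holder bound = ||f||_p * ||g||_q = 0.629961 * 0.240097 = 0.151252
Verification: 0.142857 <= 0.151252 (Holder holds)


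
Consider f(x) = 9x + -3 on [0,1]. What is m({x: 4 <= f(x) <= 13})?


f^(-1)([4, 13]) = {x : 4 <= 9x + -3 <= 13}
Solving: (4 - -3)/9 <= x <= (13 - -3)/9
= [0.777778, 1.777778]
Intersecting with [0,1]: [0.777778, 1]
Measure = 1 - 0.777778 = 0.222222


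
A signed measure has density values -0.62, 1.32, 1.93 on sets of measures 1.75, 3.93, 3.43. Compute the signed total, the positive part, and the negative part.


Step 1: Compute signed measure on each set:
  Set 1: -0.62 * 1.75 = -1.085
  Set 2: 1.32 * 3.93 = 5.1876
  Set 3: 1.93 * 3.43 = 6.6199
Step 2: Total signed measure = (-1.085) + (5.1876) + (6.6199)
     = 10.7225
Step 3: Positive part mu+(X) = sum of positive contributions = 11.8075
Step 4: Negative part mu-(X) = |sum of negative contributions| = 1.085


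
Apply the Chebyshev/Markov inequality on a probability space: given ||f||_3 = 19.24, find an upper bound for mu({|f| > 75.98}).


Chebyshev/Markov inequality: mu(|f| > eps) <= (||f||_p / eps)^p
Step 1: ||f||_3 / eps = 19.24 / 75.98 = 0.253225
Step 2: Raise to power p = 3:
  (0.253225)^3 = 0.016237
Step 3: Therefore mu(|f| > 75.98) <= 0.016237


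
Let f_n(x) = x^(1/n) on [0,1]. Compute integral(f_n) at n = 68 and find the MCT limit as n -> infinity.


At n = 68: f_68(x) = x^(1/68).
Step 1: integral(x^(1/68), 0, 1) = [x^(1/68+1) / (1/68+1)] from 0 to 1
     = 1 / (1/68 + 1) = 1 / ((68+1)/68) = 68/(68+1)
     = 68/69 = 0.985507
Step 2: As n -> infinity, f_n(x) = x^(1/n) -> 1 for x in (0,1], and f_n is increasing in n.
By MCT, lim_n integral(f_n) = integral(lim_n f_n) = integral(1, 0, 1) = 1.
Step 3: Verify convergence: 68/69 = 0.985507 -> 1


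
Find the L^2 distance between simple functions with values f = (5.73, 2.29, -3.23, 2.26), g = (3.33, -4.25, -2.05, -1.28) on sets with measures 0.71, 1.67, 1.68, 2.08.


Step 1: Compute differences f_i - g_i:
  5.73 - 3.33 = 2.4
  2.29 - -4.25 = 6.54
  -3.23 - -2.05 = -1.18
  2.26 - -1.28 = 3.54
Step 2: Compute |diff|^2 * measure for each set:
  |2.4|^2 * 0.71 = 5.76 * 0.71 = 4.0896
  |6.54|^2 * 1.67 = 42.7716 * 1.67 = 71.428572
  |-1.18|^2 * 1.68 = 1.3924 * 1.68 = 2.339232
  |3.54|^2 * 2.08 = 12.5316 * 2.08 = 26.065728
Step 3: Sum = 103.923132
Step 4: ||f-g||_2 = (103.923132)^(1/2) = 10.19427


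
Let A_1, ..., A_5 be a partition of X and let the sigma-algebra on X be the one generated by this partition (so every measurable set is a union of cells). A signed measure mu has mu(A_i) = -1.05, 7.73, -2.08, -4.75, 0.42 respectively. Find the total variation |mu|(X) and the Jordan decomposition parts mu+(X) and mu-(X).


Step 1: Every measurable set is a union of atoms (the cells / points), so a Hahn decomposition is
  obtained by grouping atoms by sign: P = union of atoms with mu > 0, N = union of the remaining atoms.
  Atoms in P (indices): 2, 5;  atoms in N (indices): 1, 3, 4
  Positive values: 7.73, 0.42
  Negative values: -1.05, -2.08, -4.75
Step 2: mu+(X) = mu(P) = sum of positive atom values = 8.15
Step 3: mu-(X) = -mu(N) = sum of |negative atom values| = 7.88
Step 4: |mu|(X) = mu+(X) + mu-(X) = 8.15 + 7.88 = 16.03


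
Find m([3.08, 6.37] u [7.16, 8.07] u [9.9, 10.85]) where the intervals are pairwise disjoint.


For pairwise disjoint intervals, m(union) = sum of lengths.
= (6.37 - 3.08) + (8.07 - 7.16) + (10.85 - 9.9)
= 3.29 + 0.91 + 0.95
= 5.15


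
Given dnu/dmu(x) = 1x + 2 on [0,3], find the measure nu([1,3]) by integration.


nu(A) = integral_A (dnu/dmu) dmu = integral_1^3 (1x + 2) dx
Step 1: Antiderivative F(x) = (1/2)x^2 + 2x
Step 2: F(3) = (1/2)*3^2 + 2*3 = 4.5 + 6 = 10.5
Step 3: F(1) = (1/2)*1^2 + 2*1 = 0.5 + 2 = 2.5
Step 4: nu([1,3]) = F(3) - F(1) = 10.5 - 2.5 = 8


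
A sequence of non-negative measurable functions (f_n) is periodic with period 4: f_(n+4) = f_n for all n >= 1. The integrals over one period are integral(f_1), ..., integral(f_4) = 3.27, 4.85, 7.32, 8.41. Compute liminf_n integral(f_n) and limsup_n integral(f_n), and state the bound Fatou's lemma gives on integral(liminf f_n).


The sequence (integral(f_n)) is periodic with period 4, repeating the values 3.27, 4.85, 7.32, 8.41 indefinitely.
Step 1: For a periodic sequence, every tail (a_m, a_(m+1), ...) contains all 4 period values infinitely often.
Step 2: Hence inf of every tail = min of the period values = min(3.27, 4.85, 7.32, 8.41) = 3.27.
        liminf_n integral(f_n) = sup over m of (inf of tail from m) = 3.27.
Step 3: Similarly sup of every tail = max of the period values = 8.41.
        limsup_n integral(f_n) = 8.41.
Step 4: Fatou's lemma: integral(liminf_n f_n) <= liminf_n integral(f_n) = 3.27.
        So the integral of the pointwise liminf is at most 3.27.
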